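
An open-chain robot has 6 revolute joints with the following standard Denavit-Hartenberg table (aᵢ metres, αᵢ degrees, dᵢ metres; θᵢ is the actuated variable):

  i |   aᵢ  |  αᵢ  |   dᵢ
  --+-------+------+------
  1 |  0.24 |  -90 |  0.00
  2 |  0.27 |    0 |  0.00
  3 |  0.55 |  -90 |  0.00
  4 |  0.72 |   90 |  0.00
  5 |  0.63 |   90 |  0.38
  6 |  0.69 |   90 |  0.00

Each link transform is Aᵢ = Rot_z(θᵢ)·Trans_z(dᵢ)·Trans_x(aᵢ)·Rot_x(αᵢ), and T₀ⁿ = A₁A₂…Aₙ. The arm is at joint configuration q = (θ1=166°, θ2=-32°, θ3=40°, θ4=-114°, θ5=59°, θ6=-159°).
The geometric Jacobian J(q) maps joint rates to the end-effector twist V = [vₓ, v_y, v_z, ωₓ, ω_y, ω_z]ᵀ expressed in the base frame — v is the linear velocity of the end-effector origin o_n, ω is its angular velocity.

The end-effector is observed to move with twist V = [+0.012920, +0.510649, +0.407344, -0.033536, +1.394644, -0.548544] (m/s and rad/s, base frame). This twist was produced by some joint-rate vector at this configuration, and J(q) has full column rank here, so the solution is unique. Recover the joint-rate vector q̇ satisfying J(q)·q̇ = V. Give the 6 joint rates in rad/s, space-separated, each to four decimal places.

o_n = [-0.7346, -0.4322, 0.1358]
J₁: ẑ×o_n = [0.4322, -0.7346, 0.0000], ω = ẑ
J2: z=[-0.2419, -0.9703, 0.0000] o=[-0.2329, 0.0581, 0.0000] → [-0.1317, 0.0328, -0.3682, -0.2419, -0.9703, 0.0000]
J3: z=[-0.2419, -0.9703, 0.0000] o=[-0.4550, 0.1135, 0.1431] → [0.0071, -0.0018, -0.1392, -0.2419, -0.9703, 0.0000]
J4: z=[0.1350, -0.0337, -0.9903] o=[-0.9835, 0.2452, 0.0665] → [-0.6732, -0.2559, -0.0831, 0.1350, -0.0337, -0.9903]
J5: z=[0.9762, 0.1758, 0.1271] o=[-0.8613, -0.4632, 0.1073] → [0.0011, -0.0117, 0.0079, 0.9762, 0.1758, 0.1271]
J6: z=[0.0760, -0.8260, 0.5585] o=[-0.3623, -0.7338, -0.3608] → [-0.5786, -0.2457, -0.2846, 0.0760, -0.8260, 0.5585]
q̇ = J⁺·V = [-0.6190, -0.7330, -0.6620, -0.1810, -0.3460, -0.1160]

-0.6190 -0.7330 -0.6620 -0.1810 -0.3460 -0.1160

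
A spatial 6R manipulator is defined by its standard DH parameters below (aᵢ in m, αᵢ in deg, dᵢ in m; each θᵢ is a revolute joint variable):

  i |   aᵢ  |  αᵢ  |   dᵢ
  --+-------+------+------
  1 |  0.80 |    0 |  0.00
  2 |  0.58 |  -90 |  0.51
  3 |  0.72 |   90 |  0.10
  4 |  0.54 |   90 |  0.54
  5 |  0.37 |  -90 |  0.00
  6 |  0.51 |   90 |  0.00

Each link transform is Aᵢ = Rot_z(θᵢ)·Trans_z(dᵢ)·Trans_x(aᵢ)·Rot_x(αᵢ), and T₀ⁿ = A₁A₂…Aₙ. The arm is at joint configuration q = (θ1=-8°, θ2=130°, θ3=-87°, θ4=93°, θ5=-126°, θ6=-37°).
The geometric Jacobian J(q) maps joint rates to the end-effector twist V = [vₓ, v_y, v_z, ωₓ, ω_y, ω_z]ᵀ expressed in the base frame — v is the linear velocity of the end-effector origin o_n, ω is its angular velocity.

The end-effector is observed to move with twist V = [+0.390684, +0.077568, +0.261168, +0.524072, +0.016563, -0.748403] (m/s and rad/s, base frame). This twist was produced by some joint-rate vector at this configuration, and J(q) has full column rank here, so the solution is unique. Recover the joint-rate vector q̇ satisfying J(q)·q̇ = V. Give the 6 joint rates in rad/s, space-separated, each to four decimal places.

o_n = [0.2407, 0.3957, 1.5261]
J₁: ẑ×o_n = [-0.3957, 0.2407, 0.0000], ω = ẑ
J2: z=[0.0000, 0.0000, 1.0000] o=[0.7922, -0.1113, 0.0000] → [-0.5070, -0.5515, 0.0000, 0.0000, 0.0000, 1.0000]
J3: z=[-0.8480, -0.5299, 0.0000] o=[0.4849, 0.3805, 0.5100] → [-0.5385, 0.8617, -0.1422, -0.8480, -0.5299, 0.0000]
J4: z=[0.5292, -0.8469, 0.0523] o=[0.3801, 0.3595, 1.2290] → [-0.2535, -0.1645, -0.0989, 0.5292, -0.8469, 0.0523]
J5: z=[-0.0721, 0.0166, 0.9973] o=[0.2093, -0.3848, 1.2291] → [-0.7734, 0.0527, -0.0568, -0.0721, 0.0166, 0.9973]
J6: z=[-0.9950, 0.0678, -0.0730] o=[0.2348, -0.0157, 1.2248] → [0.0505, 0.2994, -0.4098, -0.9950, 0.0678, -0.0730]
q̇ = J⁺·V = [-0.1750, -0.4600, 0.0460, -0.1000, -0.1530, -0.6080]

-0.1750 -0.4600 0.0460 -0.1000 -0.1530 -0.6080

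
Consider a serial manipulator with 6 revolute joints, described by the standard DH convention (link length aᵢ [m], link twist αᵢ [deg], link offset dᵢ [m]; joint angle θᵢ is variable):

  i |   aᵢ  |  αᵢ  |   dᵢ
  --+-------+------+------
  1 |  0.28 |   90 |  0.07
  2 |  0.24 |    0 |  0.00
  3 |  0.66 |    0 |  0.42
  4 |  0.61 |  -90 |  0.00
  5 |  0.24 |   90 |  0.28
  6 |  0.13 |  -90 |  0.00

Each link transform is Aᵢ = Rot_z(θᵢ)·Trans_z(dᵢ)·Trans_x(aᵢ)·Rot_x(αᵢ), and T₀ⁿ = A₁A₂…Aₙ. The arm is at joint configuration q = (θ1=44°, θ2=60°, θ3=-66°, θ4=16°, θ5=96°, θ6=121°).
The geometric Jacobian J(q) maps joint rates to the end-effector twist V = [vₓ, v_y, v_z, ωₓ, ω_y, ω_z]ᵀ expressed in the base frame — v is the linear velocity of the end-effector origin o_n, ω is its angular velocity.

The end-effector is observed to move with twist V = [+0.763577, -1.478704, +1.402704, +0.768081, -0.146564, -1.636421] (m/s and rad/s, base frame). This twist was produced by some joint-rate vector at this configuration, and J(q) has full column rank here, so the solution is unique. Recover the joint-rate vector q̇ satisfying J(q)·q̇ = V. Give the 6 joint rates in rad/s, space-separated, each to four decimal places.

o_n = [1.3025, 0.9132, 0.6971]
J₁: ẑ×o_n = [-0.9132, 1.3025, 0.0000], ω = ẑ
J2: z=[0.6947, -0.7193, 0.0000] o=[0.2014, 0.1945, 0.0700] → [-0.4511, -0.4356, 1.2913, 0.6947, -0.7193, 0.0000]
J3: z=[0.6947, -0.7193, 0.0000] o=[0.2877, 0.2779, 0.2778] → [-0.3016, -0.2913, 1.1713, 0.6947, -0.7193, 0.0000]
J4: z=[0.6947, -0.7193, 0.0000] o=[1.0517, 0.4317, 0.2089] → [-0.3512, -0.3392, 0.5149, 0.6947, -0.7193, 0.0000]
J5: z=[-0.1249, -0.1206, 0.9848] o=[1.4838, 0.8490, 0.3148] → [-0.1094, -0.1307, -0.0299, -0.1249, -0.1206, 0.9848]
J6: z=[0.6319, 0.7555, 0.1727] o=[1.2652, 0.9698, 0.5862] → [0.0936, -0.0637, -0.0639, 0.6319, 0.7555, 0.1727]
q̇ = J⁺·V = [-0.9990, 0.6330, 0.8600, -0.8190, -0.7060, 0.3350]

-0.9990 0.6330 0.8600 -0.8190 -0.7060 0.3350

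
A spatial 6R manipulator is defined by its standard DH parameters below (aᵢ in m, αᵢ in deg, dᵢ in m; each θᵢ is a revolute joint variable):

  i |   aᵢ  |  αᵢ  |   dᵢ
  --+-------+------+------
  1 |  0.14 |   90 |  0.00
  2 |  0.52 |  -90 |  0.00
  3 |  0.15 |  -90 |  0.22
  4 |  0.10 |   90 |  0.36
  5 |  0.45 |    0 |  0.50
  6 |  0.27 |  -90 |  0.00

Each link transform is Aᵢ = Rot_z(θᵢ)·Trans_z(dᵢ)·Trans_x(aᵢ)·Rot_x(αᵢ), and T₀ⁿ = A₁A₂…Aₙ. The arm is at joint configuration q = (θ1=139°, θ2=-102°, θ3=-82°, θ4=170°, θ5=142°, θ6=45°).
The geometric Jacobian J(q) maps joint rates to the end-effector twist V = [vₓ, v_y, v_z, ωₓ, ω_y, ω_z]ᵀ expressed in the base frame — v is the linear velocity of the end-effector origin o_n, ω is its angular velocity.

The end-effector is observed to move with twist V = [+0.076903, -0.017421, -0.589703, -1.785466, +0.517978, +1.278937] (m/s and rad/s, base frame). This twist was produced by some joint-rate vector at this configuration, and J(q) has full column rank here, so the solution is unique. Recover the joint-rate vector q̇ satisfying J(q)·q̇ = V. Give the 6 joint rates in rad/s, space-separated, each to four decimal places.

o_n = [0.6534, 0.3066, -1.1584]
J₁: ẑ×o_n = [-0.3066, 0.6534, 0.0000], ω = ẑ
J2: z=[0.6561, 0.7547, 0.0000] o=[-0.1057, 0.0918, 0.0000] → [-0.8742, 0.7600, -0.4319, 0.6561, 0.7547, 0.0000]
J3: z=[-0.7382, 0.6417, -0.2079] o=[-0.0241, 0.0209, -0.5086] → [-0.3575, -0.6205, -0.6457, -0.7382, 0.6417, -0.2079]
J4: z=[0.0641, -0.2401, -0.9686] o=[-0.0857, 0.2714, -0.5748] → [0.1743, -0.6785, 0.1797, 0.0641, -0.2401, -0.9686]
J5: z=[0.8436, -0.5055, 0.1811] o=[-0.1160, 0.1020, -0.9065] → [0.0903, 0.3518, 0.5615, 0.8436, -0.5055, 0.1811]
J6: z=[0.8436, -0.5055, 0.1811] o=[0.5126, 0.0767, -1.1446] → [-0.0347, 0.0371, 0.2652, 0.8436, -0.5055, 0.1811]
q̇ = J⁺·V = [0.6160, -0.7550, 0.5810, -0.9860, -0.3800, -0.5660]

0.6160 -0.7550 0.5810 -0.9860 -0.3800 -0.5660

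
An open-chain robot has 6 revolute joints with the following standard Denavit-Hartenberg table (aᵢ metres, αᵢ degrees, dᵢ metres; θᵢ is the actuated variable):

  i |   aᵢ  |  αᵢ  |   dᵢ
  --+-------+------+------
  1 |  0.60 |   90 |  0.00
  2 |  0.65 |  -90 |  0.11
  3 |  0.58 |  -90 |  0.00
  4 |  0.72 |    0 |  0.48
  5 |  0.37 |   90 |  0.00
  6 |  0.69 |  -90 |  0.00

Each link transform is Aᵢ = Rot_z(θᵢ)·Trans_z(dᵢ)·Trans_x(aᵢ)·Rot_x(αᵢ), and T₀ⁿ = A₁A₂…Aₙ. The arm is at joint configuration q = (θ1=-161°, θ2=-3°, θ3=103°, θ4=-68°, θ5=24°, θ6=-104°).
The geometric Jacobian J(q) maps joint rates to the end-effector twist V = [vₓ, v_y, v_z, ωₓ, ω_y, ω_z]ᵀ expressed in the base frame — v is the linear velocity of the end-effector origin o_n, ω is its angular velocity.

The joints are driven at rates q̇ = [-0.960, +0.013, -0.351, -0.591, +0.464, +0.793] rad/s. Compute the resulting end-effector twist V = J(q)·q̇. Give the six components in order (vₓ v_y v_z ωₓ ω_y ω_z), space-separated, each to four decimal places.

o_n = [-0.8900, -1.2614, 0.7756]
J₁: ẑ×o_n = [1.2614, -0.8900, 0.0000], ω = ẑ
J2: z=[-0.3256, 0.9455, 0.0000] o=[-0.5673, -0.1953, 0.0000] → [0.7333, 0.2525, 0.6521, -0.3256, 0.9455, 0.0000]
J3: z=[-0.0495, -0.0170, 0.9986] o=[-1.2169, -0.3027, -0.0340] → [0.9436, 0.3665, 0.0530, -0.0495, -0.0170, 0.9986]
J4: z=[0.8468, 0.5295, 0.0510] o=[-0.9097, -0.7946, -0.0272] → [0.4489, -0.6788, -0.4057, 0.8468, 0.5295, 0.0510]
J5: z=[0.8468, 0.5295, 0.0510] o=[-0.3934, -0.7806, 0.6671] → [0.0819, -0.1172, -0.1442, 0.8468, 0.5295, 0.0510]
J6: z=[-0.4035, 0.5769, 0.7102] o=[-0.2652, -1.0107, 0.9269] → [0.0907, -0.5048, 0.4616, -0.4035, 0.5769, 0.7102]
V = J·q̇ = [-1.6879, 0.6755, 0.5288, -0.4144, 0.4085, -0.7538]

-1.6879 0.6755 0.5288 -0.4144 0.4085 -0.7538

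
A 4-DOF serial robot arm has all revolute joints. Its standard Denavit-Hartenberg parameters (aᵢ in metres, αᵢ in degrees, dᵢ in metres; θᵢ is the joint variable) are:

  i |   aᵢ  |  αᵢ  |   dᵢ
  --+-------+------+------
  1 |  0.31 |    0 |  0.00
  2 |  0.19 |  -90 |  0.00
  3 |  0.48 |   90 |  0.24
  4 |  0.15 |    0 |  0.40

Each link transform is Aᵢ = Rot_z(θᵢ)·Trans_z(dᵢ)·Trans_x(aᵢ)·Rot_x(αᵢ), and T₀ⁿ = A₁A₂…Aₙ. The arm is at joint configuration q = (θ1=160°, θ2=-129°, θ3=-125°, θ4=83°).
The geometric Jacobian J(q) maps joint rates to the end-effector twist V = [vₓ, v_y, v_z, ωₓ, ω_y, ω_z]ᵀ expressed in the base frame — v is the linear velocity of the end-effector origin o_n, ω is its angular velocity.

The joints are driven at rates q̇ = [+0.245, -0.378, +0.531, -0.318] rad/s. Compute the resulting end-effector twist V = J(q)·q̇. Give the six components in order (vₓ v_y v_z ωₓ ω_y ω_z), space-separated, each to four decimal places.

o_n = [-0.8546, 0.2213, 0.1787]
J₁: ẑ×o_n = [-0.2213, -0.8546, 0.0000], ω = ẑ
J2: z=[0.0000, 0.0000, 1.0000] o=[-0.2913, 0.1060, 0.0000] → [-0.1152, -0.5633, 0.0000, 0.0000, 0.0000, 1.0000]
J3: z=[-0.5150, 0.8572, 0.0000] o=[-0.1284, 0.2039, 0.0000] → [0.1532, 0.0921, 0.6135, -0.5150, 0.8572, 0.0000]
J4: z=[-0.7022, -0.4219, -0.5736] o=[-0.4880, 0.2678, 0.3932] → [0.0638, 0.0597, -0.1220, -0.7022, -0.4219, -0.5736]
V = J·q̇ = [0.0504, 0.0335, 0.3645, -0.0502, 0.5893, 0.0494]

0.0504 0.0335 0.3645 -0.0502 0.5893 0.0494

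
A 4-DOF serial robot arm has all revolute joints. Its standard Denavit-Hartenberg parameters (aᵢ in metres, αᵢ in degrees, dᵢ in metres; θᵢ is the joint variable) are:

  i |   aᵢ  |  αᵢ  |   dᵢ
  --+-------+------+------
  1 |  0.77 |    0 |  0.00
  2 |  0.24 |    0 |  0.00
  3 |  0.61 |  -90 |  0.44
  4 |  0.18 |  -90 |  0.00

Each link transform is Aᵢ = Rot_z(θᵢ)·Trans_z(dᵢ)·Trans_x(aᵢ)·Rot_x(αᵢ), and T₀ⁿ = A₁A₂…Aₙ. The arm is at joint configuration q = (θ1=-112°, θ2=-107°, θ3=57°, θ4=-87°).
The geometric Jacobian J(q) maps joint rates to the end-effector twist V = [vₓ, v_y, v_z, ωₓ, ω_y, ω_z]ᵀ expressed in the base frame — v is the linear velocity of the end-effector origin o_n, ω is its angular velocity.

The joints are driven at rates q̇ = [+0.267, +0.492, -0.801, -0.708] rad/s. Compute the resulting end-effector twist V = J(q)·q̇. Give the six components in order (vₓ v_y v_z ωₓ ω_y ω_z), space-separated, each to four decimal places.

o_n = [-1.0641, -0.7543, 0.6198]
J₁: ẑ×o_n = [0.7543, -1.0641, 0.0000], ω = ẑ
J2: z=[0.0000, 0.0000, 1.0000] o=[-0.2884, -0.7139, 0.0000] → [0.0404, -0.7756, 0.0000, 0.0000, 0.0000, 1.0000]
J3: z=[0.0000, 0.0000, 1.0000] o=[-0.4750, -0.5629, 0.0000] → [0.1914, -0.5891, 0.0000, 0.0000, 0.0000, 1.0000]
J4: z=[0.3090, -0.9511, 0.0000] o=[-1.0551, -0.7514, 0.4400] → [-0.1710, -0.0555, -0.0094, 0.3090, -0.9511, 0.0000]
V = J·q̇ = [0.1890, -0.1545, 0.0067, -0.2188, 0.6733, -0.0420]

0.1890 -0.1545 0.0067 -0.2188 0.6733 -0.0420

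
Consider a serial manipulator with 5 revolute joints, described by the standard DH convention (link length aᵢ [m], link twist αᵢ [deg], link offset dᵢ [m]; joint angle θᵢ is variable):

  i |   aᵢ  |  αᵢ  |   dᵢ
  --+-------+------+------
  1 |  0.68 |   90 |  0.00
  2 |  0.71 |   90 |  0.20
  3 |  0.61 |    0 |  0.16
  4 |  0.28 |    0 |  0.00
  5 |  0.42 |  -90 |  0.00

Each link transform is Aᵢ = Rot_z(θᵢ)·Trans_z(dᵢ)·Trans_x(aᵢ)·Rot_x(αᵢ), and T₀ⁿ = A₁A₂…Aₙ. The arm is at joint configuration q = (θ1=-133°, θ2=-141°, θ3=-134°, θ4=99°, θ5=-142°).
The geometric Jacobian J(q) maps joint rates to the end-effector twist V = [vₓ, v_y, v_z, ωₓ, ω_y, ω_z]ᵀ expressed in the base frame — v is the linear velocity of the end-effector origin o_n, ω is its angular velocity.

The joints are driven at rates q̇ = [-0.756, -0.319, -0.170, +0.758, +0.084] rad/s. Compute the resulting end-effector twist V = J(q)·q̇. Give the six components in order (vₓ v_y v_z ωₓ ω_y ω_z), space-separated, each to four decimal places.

-0.4369 -0.0192 0.0342 0.5217 0.0917 -0.2338

o_n = [-0.0359, -0.6564, 0.0638]
J₁: ẑ×o_n = [0.6564, -0.0359, 0.0000], ω = ẑ
J2: z=[-0.7314, 0.6820, 0.0000] o=[-0.4638, -0.4973, 0.0000] → [0.0435, 0.0467, -0.1755, -0.7314, 0.6820, 0.0000]
J3: z=[0.4292, 0.4603, 0.7771] o=[-0.2337, 0.0426, -0.4468] → [0.7782, -0.0654, -0.3910, 0.4292, 0.4603, 0.7771]
J4: z=[0.4292, 0.4603, 0.7771] o=[-0.0687, -0.4238, -0.0558] → [0.2358, -0.0258, -0.1149, 0.4292, 0.4603, 0.7771]
J5: z=[0.4292, 0.4603, 0.7771] o=[0.1703, -0.4030, -0.2001] → [0.3184, -0.2736, -0.0138, 0.4292, 0.4603, 0.7771]
V = J·q̇ = [-0.4369, -0.0192, 0.0342, 0.5217, 0.0917, -0.2338]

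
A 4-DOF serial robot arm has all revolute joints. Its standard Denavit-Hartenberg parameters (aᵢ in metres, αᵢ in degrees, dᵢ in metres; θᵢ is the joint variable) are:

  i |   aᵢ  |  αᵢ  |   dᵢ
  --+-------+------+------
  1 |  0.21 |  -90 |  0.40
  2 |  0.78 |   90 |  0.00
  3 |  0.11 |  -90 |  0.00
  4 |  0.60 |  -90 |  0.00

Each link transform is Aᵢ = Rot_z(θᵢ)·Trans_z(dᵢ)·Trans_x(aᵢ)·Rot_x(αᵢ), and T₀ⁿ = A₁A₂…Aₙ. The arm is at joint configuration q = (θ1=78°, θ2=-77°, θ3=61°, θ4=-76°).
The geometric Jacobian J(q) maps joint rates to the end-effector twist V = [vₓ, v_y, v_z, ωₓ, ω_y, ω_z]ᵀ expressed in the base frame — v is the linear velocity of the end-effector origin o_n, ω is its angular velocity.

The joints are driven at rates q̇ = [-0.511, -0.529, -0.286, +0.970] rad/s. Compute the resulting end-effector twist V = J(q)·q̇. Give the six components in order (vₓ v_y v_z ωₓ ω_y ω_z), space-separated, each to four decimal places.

o_n = [-0.2503, -0.1042, 1.4115]
J₁: ẑ×o_n = [0.1042, -0.2503, 0.0000], ω = ẑ
J2: z=[-0.9781, 0.2079, 0.0000] o=[0.0437, 0.2054, 0.4000] → [0.2103, 0.9894, 0.3640, -0.9781, 0.2079, 0.0000]
J3: z=[-0.2026, -0.9531, 0.2250] o=[0.0801, 0.3770, 1.1600] → [-0.1314, -0.0234, -0.2174, -0.2026, -0.9531, 0.2250]
J4: z=[-0.5151, -0.0916, -0.8522] o=[-0.0115, 0.4088, 1.2120] → [-0.4555, 0.3063, 0.2424, -0.5151, -0.0916, -0.8522]
V = J·q̇ = [-0.5687, -0.0917, 0.1047, 0.0757, 0.0737, -1.4020]

-0.5687 -0.0917 0.1047 0.0757 0.0737 -1.4020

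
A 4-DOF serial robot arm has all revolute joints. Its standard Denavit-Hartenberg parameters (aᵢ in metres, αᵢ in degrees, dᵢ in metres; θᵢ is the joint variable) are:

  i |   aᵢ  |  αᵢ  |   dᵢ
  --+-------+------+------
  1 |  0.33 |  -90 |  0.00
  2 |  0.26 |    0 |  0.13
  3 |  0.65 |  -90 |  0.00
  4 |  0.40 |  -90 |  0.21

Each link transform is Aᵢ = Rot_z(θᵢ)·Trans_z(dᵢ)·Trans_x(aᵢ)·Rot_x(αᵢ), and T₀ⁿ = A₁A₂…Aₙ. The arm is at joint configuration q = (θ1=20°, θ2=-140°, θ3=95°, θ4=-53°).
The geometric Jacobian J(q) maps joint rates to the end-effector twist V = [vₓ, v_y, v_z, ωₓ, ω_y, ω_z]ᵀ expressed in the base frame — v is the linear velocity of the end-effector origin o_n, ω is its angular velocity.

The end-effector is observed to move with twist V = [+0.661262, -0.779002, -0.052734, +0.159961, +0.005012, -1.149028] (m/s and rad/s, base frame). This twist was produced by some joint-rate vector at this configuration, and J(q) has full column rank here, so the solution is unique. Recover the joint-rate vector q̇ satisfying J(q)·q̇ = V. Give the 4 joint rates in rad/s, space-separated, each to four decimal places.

-0.9970 -0.7040 0.6540 0.2150

o_n = [0.7006, 0.7333, 0.6485]
J₁: ẑ×o_n = [-0.7333, 0.7006, 0.0000], ω = ẑ
J2: z=[-0.3420, 0.9397, 0.0000] o=[0.3101, 0.1129, 0.0000] → [0.6094, 0.2218, -0.5792, -0.3420, 0.9397, 0.0000]
J3: z=[-0.3420, 0.9397, 0.0000] o=[0.0785, 0.1669, 0.1671] → [0.4523, 0.1646, -0.7783, -0.3420, 0.9397, 0.0000]
J4: z=[0.6645, 0.2418, -0.7071] o=[0.5104, 0.3241, 0.6267] → [0.2946, -0.1490, 0.2259, 0.6645, 0.2418, -0.7071]
q̇ = J⁺·V = [-0.9970, -0.7040, 0.6540, 0.2150]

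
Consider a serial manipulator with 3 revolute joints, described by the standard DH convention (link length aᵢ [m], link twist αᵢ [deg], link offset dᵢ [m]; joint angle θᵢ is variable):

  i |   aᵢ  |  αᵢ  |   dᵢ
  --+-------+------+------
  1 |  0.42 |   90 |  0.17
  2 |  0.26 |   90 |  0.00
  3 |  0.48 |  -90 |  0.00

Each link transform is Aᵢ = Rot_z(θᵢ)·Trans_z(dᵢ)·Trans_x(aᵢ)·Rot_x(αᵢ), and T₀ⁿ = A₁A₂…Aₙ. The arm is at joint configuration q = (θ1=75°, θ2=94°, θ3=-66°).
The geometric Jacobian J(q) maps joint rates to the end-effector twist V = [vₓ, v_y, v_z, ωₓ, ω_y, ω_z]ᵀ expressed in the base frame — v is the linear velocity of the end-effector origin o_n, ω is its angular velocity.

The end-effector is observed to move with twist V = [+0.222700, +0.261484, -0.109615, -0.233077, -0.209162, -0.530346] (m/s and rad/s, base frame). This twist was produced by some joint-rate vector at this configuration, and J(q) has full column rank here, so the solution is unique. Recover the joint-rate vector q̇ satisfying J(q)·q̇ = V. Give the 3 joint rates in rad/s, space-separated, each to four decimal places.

-0.5120 -0.1710 -0.2630

o_n = [-0.3231, 0.4885, 0.6241]
J₁: ẑ×o_n = [-0.4885, -0.3231, 0.0000], ω = ẑ
J2: z=[0.9659, -0.2588, 0.0000] o=[0.1087, 0.4057, 0.1700] → [-0.1175, -0.4387, -0.0318, 0.9659, -0.2588, 0.0000]
J3: z=[0.2582, 0.9636, 0.0698] o=[0.1040, 0.3882, 0.4294] → [0.1807, -0.0801, 0.4374, 0.2582, 0.9636, 0.0698]
q̇ = J⁺·V = [-0.5120, -0.1710, -0.2630]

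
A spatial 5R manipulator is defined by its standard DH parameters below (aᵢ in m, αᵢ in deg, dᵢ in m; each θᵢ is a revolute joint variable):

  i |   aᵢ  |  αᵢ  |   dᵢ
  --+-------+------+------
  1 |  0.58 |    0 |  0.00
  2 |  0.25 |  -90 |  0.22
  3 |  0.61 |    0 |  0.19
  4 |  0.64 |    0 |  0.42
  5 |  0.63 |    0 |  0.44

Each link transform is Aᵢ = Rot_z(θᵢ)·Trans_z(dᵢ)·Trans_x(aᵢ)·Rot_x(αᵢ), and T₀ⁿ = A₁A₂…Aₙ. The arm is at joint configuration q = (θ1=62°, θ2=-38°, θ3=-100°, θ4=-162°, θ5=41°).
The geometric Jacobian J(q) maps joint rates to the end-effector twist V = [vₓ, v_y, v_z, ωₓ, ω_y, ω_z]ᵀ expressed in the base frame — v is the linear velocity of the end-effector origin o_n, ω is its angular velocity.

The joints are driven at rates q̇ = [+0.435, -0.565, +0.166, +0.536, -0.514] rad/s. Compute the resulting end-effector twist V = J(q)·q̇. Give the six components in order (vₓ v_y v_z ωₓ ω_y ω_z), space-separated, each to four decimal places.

o_n = [-0.5389, 1.3003, -0.2264]
J₁: ẑ×o_n = [-1.3003, -0.5389, 0.0000], ω = ẑ
J2: z=[0.0000, 0.0000, 1.0000] o=[0.2723, 0.5121, 0.0000] → [-0.7882, -0.8112, 0.0000, 0.0000, 0.0000, 1.0000]
J3: z=[-0.4067, 0.9135, 0.0000] o=[0.5007, 0.6138, 0.2200] → [-0.4078, -0.1815, 0.6705, -0.4067, 0.9135, 0.0000]
J4: z=[-0.4067, 0.9135, 0.0000] o=[0.3266, 0.7443, 0.8207] → [-0.9566, -0.4259, 0.5645, -0.4067, 0.9135, 0.0000]
J5: z=[-0.4067, 0.9135, 0.0000] o=[0.0744, 1.0917, 0.1870] → [-0.3776, -0.1681, 0.4755, -0.4067, 0.9135, 0.0000]
V = J·q̇ = [-0.5066, 0.0519, 0.1695, -0.0765, 0.1717, -0.1300]

-0.5066 0.0519 0.1695 -0.0765 0.1717 -0.1300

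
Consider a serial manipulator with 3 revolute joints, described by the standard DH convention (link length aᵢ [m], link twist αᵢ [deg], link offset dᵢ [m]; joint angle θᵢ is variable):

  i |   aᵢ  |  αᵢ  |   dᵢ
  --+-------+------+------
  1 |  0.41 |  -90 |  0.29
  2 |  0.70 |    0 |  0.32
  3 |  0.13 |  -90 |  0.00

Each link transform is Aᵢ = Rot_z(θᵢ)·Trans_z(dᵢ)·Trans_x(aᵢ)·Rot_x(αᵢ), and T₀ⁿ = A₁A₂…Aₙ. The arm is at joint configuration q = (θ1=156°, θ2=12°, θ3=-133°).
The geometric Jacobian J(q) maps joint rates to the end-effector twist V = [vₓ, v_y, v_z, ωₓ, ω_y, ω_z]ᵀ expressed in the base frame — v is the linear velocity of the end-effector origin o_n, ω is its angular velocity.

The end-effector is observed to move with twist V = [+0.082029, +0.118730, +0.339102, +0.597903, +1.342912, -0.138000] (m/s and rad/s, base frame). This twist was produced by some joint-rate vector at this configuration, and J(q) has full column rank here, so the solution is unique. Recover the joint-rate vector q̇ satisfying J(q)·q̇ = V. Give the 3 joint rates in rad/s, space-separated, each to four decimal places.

o_n = [-1.0691, 0.1257, 0.2559]
J₁: ẑ×o_n = [-0.1257, -1.0691, 0.0000], ω = ẑ
J2: z=[-0.4067, -0.9135, 0.0000] o=[-0.3746, 0.1668, 0.2900] → [0.0312, -0.0139, -0.6177, -0.4067, -0.9135, 0.0000]
J3: z=[-0.4067, -0.9135, 0.0000] o=[-1.1302, 0.1529, 0.1445] → [-0.1018, 0.0453, 0.0670, -0.4067, -0.9135, 0.0000]
q̇ = J⁺·V = [-0.1380, -0.6390, -0.8310]

-0.1380 -0.6390 -0.8310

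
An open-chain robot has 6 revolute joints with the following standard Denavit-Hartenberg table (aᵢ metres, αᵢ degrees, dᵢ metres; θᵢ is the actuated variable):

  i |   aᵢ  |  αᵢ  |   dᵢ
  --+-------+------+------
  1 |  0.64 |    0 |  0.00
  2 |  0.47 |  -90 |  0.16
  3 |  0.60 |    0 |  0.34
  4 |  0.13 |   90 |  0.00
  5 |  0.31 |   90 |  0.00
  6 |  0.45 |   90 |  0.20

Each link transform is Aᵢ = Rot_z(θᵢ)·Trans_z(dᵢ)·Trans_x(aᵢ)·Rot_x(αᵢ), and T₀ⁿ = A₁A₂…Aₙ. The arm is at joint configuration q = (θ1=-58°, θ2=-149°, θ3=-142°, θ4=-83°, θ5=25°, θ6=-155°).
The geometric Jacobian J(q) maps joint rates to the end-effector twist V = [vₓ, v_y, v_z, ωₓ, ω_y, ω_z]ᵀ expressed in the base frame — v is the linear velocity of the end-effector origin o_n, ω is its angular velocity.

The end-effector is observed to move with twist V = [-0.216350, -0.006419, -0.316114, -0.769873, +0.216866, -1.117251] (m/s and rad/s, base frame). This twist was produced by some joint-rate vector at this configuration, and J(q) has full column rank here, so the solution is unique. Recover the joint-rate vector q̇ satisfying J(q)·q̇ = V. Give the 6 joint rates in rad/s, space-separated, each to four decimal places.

0.0030 -0.7040 0.0210 -0.4230 0.8490 -0.6160

o_n = [0.4875, -0.7501, 0.5749]
J₁: ẑ×o_n = [0.7501, 0.4875, -0.0000], ω = ẑ
J2: z=[0.0000, 0.0000, 1.0000] o=[0.3391, -0.5428, 0.0000] → [0.2073, 0.1483, -0.0000, 0.0000, 0.0000, 1.0000]
J3: z=[-0.4540, -0.8910, 0.0000] o=[-0.0796, -0.3294, 0.1600] → [-0.3697, 0.1884, 0.6963, -0.4540, -0.8910, 0.0000]
J4: z=[-0.4540, -0.8910, 0.0000] o=[0.1873, -0.8470, 0.5294] → [-0.0405, 0.0207, 0.2235, -0.4540, -0.8910, 0.0000]
J5: z=[-0.6300, 0.3210, -0.7071] o=[0.2692, -0.8887, 0.4375] → [0.1421, -0.0678, -0.1574, -0.6300, 0.3210, -0.7071]
J6: z=[0.6777, 0.6719, -0.2988] o=[0.3867, -1.0956, 0.2388] → [0.3291, -0.2579, 0.1665, 0.6777, 0.6719, -0.2988]
q̇ = J⁺·V = [0.0030, -0.7040, 0.0210, -0.4230, 0.8490, -0.6160]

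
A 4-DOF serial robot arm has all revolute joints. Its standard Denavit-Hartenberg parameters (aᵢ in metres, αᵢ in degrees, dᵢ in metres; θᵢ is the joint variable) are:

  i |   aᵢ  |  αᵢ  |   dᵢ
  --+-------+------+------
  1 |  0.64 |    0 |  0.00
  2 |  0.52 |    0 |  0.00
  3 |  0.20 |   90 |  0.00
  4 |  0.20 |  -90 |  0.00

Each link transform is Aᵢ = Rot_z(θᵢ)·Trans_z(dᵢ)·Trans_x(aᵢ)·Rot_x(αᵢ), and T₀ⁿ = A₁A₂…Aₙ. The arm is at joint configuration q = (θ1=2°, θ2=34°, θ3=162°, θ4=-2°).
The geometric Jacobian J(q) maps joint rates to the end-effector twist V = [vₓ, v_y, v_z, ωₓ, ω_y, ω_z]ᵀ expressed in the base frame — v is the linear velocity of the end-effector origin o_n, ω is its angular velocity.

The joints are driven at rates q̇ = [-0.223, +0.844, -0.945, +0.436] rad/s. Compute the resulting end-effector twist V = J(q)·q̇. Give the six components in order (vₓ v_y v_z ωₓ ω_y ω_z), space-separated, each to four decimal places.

-0.2278 0.2409 0.0871 -0.1347 0.4147 -0.3240

o_n = [0.6800, 0.2044, -0.0070]
J₁: ẑ×o_n = [-0.2044, 0.6800, 0.0000], ω = ẑ
J2: z=[0.0000, 0.0000, 1.0000] o=[0.6396, 0.0223, 0.0000] → [-0.1821, 0.0404, 0.0000, 0.0000, 0.0000, 1.0000]
J3: z=[0.0000, 0.0000, 1.0000] o=[1.0603, 0.3280, 0.0000] → [0.1236, -0.3803, 0.0000, 0.0000, 0.0000, 1.0000]
J4: z=[-0.3090, 0.9511, 0.0000] o=[0.8701, 0.2662, 0.0000] → [-0.0066, -0.0022, 0.1999, -0.3090, 0.9511, 0.0000]
V = J·q̇ = [-0.2278, 0.2409, 0.0871, -0.1347, 0.4147, -0.3240]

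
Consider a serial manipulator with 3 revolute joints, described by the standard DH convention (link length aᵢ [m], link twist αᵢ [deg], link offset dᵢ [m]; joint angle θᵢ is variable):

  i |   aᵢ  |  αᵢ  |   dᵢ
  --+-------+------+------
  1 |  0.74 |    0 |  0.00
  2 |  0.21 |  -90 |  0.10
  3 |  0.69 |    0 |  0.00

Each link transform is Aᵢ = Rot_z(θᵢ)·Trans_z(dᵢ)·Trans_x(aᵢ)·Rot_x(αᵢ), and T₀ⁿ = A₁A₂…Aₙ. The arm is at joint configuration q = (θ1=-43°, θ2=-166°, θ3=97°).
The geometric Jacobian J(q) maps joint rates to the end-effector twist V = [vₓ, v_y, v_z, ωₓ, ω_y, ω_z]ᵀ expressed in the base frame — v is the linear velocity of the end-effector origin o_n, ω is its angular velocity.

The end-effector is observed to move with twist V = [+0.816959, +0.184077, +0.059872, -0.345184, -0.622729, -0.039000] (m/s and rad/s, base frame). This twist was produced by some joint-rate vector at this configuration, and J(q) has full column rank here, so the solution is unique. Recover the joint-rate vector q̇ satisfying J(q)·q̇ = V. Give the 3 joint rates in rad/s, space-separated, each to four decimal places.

o_n = [0.4311, -0.4436, -0.5849]
J₁: ẑ×o_n = [0.4436, 0.4311, -0.0000], ω = ẑ
J2: z=[0.0000, 0.0000, 1.0000] o=[0.5412, -0.5047, 0.0000] → [-0.0610, -0.1101, 0.0000, 0.0000, 0.0000, 1.0000]
J3: z=[-0.4848, -0.8746, 0.0000] o=[0.3575, -0.4029, 0.1000] → [0.5990, -0.3320, 0.0841, -0.4848, -0.8746, 0.0000]
q̇ = J⁺·V = [0.7690, -0.8080, 0.7120]

0.7690 -0.8080 0.7120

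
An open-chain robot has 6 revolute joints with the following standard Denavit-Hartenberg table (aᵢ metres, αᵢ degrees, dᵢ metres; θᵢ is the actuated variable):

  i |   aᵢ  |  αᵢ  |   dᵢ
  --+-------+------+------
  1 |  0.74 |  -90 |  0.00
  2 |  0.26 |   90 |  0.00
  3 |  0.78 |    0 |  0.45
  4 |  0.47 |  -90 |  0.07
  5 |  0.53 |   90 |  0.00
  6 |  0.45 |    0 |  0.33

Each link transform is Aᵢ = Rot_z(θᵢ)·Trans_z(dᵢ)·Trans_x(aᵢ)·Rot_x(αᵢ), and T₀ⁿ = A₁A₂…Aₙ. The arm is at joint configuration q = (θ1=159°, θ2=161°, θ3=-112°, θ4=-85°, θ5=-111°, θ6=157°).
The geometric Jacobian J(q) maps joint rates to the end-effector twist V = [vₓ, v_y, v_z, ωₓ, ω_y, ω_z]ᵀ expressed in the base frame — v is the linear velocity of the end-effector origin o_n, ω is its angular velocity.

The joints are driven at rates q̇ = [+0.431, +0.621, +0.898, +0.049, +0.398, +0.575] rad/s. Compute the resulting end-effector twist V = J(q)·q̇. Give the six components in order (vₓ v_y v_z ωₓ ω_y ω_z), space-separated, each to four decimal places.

o_n = [-0.7144, 1.1913, -0.4173]
J₁: ẑ×o_n = [-1.1913, -0.7144, 0.0000], ω = ẑ
J2: z=[-0.3584, -0.9336, 0.0000] o=[-0.6908, 0.2652, 0.0000] → [0.3896, -0.1496, -0.3539, -0.3584, -0.9336, 0.0000]
J3: z=[-0.3039, 0.1167, -0.9455] o=[-0.4613, 0.1771, -0.0846] → [0.9201, 0.1382, -0.2787, -0.3039, 0.1167, -0.9455]
J4: z=[-0.3039, 0.1167, -0.9455] o=[-0.5969, 1.0038, -0.4150] → [0.1770, 0.1105, -0.0433, -0.3039, 0.1167, -0.9455]
J5: z=[0.0846, 0.9919, 0.0952] o=[-1.0641, 1.0359, -0.3349] → [-0.0966, 0.0403, -0.3337, 0.0846, 0.9919, 0.0952]
J6: z=[0.9948, -0.0895, 0.0482] o=[-1.0343, 1.0840, -0.8618] → [-0.0450, -0.4268, 0.1354, 0.9948, -0.0895, 0.0482]
V = J·q̇ = [0.4992, -0.5007, -0.5272, 0.0953, -0.1260, -0.3988]

0.4992 -0.5007 -0.5272 0.0953 -0.1260 -0.3988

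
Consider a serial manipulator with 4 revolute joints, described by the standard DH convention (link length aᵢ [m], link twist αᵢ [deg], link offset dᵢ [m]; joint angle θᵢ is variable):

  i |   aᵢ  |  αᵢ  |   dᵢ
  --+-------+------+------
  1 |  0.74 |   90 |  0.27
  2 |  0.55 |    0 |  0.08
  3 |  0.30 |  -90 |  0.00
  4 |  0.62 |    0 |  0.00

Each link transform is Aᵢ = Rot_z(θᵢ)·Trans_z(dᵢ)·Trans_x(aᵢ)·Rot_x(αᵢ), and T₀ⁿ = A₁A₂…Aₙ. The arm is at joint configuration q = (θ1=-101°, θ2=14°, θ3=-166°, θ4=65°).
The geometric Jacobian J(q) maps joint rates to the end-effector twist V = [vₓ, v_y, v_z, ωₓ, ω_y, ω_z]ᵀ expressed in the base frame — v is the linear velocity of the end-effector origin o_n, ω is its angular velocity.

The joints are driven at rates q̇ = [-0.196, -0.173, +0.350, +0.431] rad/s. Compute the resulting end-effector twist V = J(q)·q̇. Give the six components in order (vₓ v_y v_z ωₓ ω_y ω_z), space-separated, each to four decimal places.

o_n = [0.3247, -0.8551, 0.1392]
J₁: ẑ×o_n = [0.8551, 0.3247, -0.0000], ω = ẑ
J2: z=[-0.9816, 0.1908, 0.0000] o=[-0.1412, -0.7264, 0.2700] → [-0.0250, -0.1284, 0.0374, -0.9816, 0.1908, 0.0000]
J3: z=[-0.9816, 0.1908, 0.0000] o=[-0.3216, -1.2350, 0.4031] → [-0.0503, -0.2590, -0.4962, -0.9816, 0.1908, 0.0000]
J4: z=[-0.0896, -0.4608, -0.8829] o=[-0.2710, -0.9750, 0.2622] → [0.1625, -0.5370, 0.2638, -0.0896, -0.4608, -0.8829]
V = J·q̇ = [-0.1108, -0.3635, -0.0665, -0.2124, -0.1649, -0.5766]

-0.1108 -0.3635 -0.0665 -0.2124 -0.1649 -0.5766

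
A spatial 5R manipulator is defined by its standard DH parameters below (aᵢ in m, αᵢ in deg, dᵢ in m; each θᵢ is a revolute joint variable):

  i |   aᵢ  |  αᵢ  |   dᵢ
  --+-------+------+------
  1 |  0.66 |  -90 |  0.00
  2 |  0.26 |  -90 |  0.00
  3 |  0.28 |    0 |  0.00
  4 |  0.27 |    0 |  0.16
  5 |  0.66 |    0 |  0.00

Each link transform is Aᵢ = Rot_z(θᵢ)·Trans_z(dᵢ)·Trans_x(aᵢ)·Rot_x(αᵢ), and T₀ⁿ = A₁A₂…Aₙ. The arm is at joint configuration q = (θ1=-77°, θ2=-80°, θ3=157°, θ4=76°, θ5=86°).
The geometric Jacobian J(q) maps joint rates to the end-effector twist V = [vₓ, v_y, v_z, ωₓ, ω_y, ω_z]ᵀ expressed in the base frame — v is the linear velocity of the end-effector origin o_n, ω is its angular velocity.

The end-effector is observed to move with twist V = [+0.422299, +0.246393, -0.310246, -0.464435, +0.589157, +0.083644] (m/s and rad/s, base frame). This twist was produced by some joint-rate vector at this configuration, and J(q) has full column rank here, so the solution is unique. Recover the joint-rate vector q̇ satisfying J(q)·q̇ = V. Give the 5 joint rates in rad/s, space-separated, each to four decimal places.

o_n = [0.7225, -0.7325, 0.3050]
J₁: ẑ×o_n = [0.7325, 0.7225, -0.0000], ω = ẑ
J2: z=[0.9744, 0.2250, 0.0000] o=[0.1485, -0.6431, 0.0000] → [0.0686, -0.2971, -0.2162, 0.9744, 0.2250, 0.0000]
J3: z=[0.2215, -0.9596, -0.1736] o=[0.1586, -0.6871, 0.2561] → [-0.0548, -0.1088, 0.5310, 0.2215, -0.9596, -0.1736]
J4: z=[0.2215, -0.9596, -0.1736] o=[0.0420, -0.6681, 0.0022] → [-0.3017, -0.1852, 0.6388, 0.2215, -0.9596, -0.1736]
J5: z=[0.2215, -0.9596, -0.1736] o=[0.2812, -0.7456, -0.1856] → [-0.4684, -0.1853, 0.4264, 0.2215, -0.9596, -0.1736]
q̇ = J⁺·V = [-0.0360, -0.3200, 0.6490, -0.7230, -0.6150]

-0.0360 -0.3200 0.6490 -0.7230 -0.6150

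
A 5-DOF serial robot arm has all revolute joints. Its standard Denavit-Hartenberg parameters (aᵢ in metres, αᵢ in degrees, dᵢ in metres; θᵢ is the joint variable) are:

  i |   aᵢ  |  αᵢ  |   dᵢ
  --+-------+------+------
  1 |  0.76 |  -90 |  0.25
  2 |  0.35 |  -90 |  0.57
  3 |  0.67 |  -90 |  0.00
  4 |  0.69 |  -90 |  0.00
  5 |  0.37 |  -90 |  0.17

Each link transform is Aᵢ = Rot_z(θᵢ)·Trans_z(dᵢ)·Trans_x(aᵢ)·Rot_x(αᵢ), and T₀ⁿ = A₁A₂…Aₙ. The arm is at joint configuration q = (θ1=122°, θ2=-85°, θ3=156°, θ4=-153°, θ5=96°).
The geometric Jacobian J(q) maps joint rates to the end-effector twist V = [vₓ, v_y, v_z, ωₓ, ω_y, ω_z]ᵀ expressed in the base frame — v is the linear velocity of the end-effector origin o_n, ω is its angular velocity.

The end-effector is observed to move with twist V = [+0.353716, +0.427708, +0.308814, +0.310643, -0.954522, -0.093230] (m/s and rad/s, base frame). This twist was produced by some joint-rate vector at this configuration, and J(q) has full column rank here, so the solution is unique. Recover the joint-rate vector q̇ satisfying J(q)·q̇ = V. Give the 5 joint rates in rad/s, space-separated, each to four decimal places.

-0.5140 0.4920 -0.6070 -0.3640 -0.4490

o_n = [-0.7956, 0.9600, 0.5570]
J₁: ẑ×o_n = [-0.9600, -0.7956, 0.0000], ω = ẑ
J2: z=[-0.8480, -0.5299, 0.0000] o=[-0.4027, 0.6445, 0.2500] → [-0.1627, 0.2603, -0.4757, -0.8480, -0.5299, 0.0000]
J3: z=[-0.5279, 0.8448, -0.0872] o=[-0.9023, 0.3683, 0.5987] → [0.0163, -0.0313, -0.4025, -0.5279, 0.8448, -0.0872]
J4: z=[-0.7559, -0.5142, -0.4052] o=[-0.6429, 0.4675, -0.0111] → [-0.0925, 0.4913, -0.4508, -0.7559, -0.5142, -0.4052]
J5: z=[-0.2946, 0.8199, -0.4908] o=[-1.0463, 0.6411, 0.5211] → [0.1859, -0.1125, -0.2995, -0.2946, 0.8199, -0.4908]
q̇ = J⁺·V = [-0.5140, 0.4920, -0.6070, -0.3640, -0.4490]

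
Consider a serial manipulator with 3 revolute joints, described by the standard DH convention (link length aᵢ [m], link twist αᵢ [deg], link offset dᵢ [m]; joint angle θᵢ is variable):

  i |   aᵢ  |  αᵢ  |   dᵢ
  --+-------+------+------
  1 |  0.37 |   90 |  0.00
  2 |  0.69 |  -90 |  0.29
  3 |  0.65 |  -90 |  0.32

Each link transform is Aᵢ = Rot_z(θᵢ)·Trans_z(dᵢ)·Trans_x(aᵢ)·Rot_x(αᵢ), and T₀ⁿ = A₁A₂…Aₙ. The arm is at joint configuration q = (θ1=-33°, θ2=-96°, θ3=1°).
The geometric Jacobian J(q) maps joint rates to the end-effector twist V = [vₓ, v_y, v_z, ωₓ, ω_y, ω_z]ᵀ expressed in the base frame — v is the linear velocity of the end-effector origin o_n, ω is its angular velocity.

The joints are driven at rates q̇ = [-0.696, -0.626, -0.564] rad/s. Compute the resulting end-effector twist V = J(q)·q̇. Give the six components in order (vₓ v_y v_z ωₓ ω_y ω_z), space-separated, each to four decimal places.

-1.2878 -0.0557 -0.1179 -0.1295 0.8305 -0.6370

o_n = [0.3080, -0.5323, -1.3660]
J₁: ẑ×o_n = [0.5323, 0.3080, -0.0000], ω = ẑ
J2: z=[-0.5446, -0.8387, 0.0000] o=[0.3103, -0.2015, 0.0000] → [1.1456, -0.7440, 0.1782, -0.5446, -0.8387, 0.0000]
J3: z=[0.8341, -0.5417, -0.1045] o=[0.0919, -0.4054, -0.6862] → [0.3550, 0.5444, 0.0113, 0.8341, -0.5417, -0.1045]
V = J·q̇ = [-1.2878, -0.0557, -0.1179, -0.1295, 0.8305, -0.6370]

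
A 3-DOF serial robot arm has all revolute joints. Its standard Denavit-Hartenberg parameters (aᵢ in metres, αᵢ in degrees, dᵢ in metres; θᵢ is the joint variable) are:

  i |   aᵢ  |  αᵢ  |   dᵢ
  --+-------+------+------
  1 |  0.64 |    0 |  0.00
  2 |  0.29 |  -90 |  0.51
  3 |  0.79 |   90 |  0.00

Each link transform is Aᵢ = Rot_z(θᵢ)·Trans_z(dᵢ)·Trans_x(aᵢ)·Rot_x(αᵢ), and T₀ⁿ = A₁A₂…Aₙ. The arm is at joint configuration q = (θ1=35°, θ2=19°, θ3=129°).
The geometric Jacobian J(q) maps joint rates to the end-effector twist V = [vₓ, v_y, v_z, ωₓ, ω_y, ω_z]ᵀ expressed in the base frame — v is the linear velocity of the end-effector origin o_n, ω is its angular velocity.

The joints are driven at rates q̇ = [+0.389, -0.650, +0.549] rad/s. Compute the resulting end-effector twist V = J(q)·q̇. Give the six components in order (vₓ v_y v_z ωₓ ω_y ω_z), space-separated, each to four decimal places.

o_n = [0.4025, 0.1995, -0.1039]
J₁: ẑ×o_n = [-0.1995, 0.4025, 0.0000], ω = ẑ
J2: z=[0.0000, 0.0000, 1.0000] o=[0.5243, 0.3671, 0.0000] → [0.1676, -0.1218, 0.0000, 0.0000, 0.0000, 1.0000]
J3: z=[-0.8090, 0.5878, 0.0000] o=[0.6947, 0.6017, 0.5100] → [-0.3609, -0.4967, 0.4972, -0.8090, 0.5878, 0.0000]
V = J·q̇ = [-0.3847, -0.0370, 0.2729, -0.4442, 0.3227, -0.2610]

-0.3847 -0.0370 0.2729 -0.4442 0.3227 -0.2610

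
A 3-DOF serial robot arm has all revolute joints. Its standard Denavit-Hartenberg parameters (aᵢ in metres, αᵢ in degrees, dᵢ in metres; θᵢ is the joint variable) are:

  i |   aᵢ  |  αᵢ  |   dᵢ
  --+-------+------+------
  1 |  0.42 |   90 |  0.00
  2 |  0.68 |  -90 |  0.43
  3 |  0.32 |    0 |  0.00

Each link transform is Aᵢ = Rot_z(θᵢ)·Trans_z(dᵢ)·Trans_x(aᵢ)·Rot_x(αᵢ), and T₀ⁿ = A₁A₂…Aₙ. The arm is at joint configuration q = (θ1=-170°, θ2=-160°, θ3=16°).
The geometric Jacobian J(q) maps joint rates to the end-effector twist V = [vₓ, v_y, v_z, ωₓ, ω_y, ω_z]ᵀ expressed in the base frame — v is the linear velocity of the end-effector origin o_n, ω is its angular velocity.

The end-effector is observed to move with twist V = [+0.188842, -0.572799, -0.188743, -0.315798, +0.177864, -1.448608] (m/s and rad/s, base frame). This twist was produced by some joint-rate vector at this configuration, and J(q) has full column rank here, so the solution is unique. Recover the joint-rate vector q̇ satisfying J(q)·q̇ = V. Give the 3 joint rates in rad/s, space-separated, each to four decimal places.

o_n = [0.4410, 0.4248, -0.3378]
J₁: ẑ×o_n = [-0.4248, 0.4410, 0.0000], ω = ẑ
J2: z=[-0.1736, 0.9848, 0.0000] o=[-0.4136, -0.0729, 0.0000] → [-0.3326, -0.0587, -0.9280, -0.1736, 0.9848, 0.0000]
J3: z=[-0.3368, -0.0594, -0.9397] o=[0.1410, 0.4615, -0.2326] → [-0.0282, -0.3173, 0.0302, -0.3368, -0.0594, -0.9397]
q̇ = J⁺·V = [-0.6790, 0.2300, 0.8190]

-0.6790 0.2300 0.8190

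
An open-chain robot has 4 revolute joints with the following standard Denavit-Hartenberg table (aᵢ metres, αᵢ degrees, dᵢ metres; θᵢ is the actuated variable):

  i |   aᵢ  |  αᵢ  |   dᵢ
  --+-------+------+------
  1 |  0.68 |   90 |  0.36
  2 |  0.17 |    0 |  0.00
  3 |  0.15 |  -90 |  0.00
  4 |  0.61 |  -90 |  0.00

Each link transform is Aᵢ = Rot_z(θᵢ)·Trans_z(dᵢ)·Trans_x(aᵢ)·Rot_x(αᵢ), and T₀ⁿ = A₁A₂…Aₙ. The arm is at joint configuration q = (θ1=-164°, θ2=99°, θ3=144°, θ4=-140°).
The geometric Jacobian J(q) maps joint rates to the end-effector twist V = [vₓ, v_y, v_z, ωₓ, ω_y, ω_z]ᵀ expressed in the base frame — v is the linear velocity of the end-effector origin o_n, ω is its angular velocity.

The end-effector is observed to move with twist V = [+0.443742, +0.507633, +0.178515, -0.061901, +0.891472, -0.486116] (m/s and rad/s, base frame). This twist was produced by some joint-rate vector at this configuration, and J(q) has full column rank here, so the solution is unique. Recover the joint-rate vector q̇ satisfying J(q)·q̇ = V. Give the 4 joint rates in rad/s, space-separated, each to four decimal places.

-0.5810 0.7670 0.1070 -0.2090

o_n = [-0.8746, 0.1571, 0.8106]
J₁: ẑ×o_n = [-0.1571, -0.8746, 0.0000], ω = ẑ
J2: z=[-0.2756, 0.9613, 0.0000] o=[-0.6537, -0.1874, 0.3600] → [0.4332, 0.1242, 0.1175, -0.2756, 0.9613, 0.0000]
J3: z=[-0.2756, 0.9613, 0.0000] o=[-0.6281, -0.1801, 0.5279] → [0.2718, 0.0779, 0.1440, -0.2756, 0.9613, 0.0000]
J4: z=[-0.8565, -0.2456, -0.4540] o=[-0.5626, -0.1613, 0.3943] → [0.0423, 0.4983, -0.3494, -0.8565, -0.2456, -0.4540]
q̇ = J⁺·V = [-0.5810, 0.7670, 0.1070, -0.2090]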